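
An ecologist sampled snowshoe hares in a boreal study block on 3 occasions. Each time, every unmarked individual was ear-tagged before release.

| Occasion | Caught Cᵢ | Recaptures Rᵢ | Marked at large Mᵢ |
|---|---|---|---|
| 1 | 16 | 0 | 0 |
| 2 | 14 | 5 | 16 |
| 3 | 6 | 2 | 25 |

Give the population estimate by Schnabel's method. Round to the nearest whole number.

Σ MᵢCᵢ = 0·16 + 16·14 + 25·6 = 0 + 224 + 150 = 374
Σ Rᵢ = 0 + 5 + 2 = 7
N̂ = 374 / 7 ≈ 53.4 → 53

N ≈ 53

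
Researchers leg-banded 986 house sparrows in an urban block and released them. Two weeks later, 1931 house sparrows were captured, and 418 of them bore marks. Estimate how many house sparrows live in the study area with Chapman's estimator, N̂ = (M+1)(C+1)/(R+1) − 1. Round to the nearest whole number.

N ≈ 4550

N̂ = (986+1)(1931+1)/(418+1) − 1 = 987·1932/419 − 1
= 1906884/419 − 1 ≈ 4551.0 − 1 ≈ 4550.0 → 4550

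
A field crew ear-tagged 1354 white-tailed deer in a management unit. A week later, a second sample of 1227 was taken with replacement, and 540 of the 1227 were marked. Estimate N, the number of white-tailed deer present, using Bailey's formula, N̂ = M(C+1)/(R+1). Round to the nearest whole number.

N̂ = 1354·(1227+1)/(540+1) = 1354·1228/541 = 1662712/541 ≈ 3073.4 → 3073

N ≈ 3073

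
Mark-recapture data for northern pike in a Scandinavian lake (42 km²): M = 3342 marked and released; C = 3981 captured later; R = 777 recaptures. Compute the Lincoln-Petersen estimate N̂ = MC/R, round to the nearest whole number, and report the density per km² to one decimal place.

N̂ = 3342·3981/777 = 13304502/777 ≈ 17122.9 → 17123
Density = N̂ / area = 17123 / 42 ≈ 407.69 → 407.7 per km²

density ≈ 407.7 northern pike per km²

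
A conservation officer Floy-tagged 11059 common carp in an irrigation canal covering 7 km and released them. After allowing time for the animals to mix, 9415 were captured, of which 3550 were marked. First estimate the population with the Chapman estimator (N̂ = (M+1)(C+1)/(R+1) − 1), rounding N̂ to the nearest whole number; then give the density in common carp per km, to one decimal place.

density ≈ 4189.4 common carp per km

N̂ = 11060·9416/3551 − 1 = 104140960/3551 − 1 ≈ 29326.2 → 29326
Density = N̂ / area = 29326 / 7 ≈ 4189.43 → 4189.4 per km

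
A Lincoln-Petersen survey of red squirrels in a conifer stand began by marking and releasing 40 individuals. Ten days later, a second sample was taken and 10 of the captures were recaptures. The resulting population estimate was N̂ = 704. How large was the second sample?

C = 176

From N = M·C/R: C = N·R / M = 704·10 / 40 = 7040 / 40 = 176.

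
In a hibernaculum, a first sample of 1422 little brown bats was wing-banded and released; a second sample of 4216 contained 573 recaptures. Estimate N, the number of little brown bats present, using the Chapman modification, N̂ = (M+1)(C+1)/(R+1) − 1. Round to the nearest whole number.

N̂ = (1422+1)(4216+1)/(573+1) − 1 = 1423·4217/574 − 1
= 6000791/574 − 1 ≈ 10454.3 − 1 ≈ 10453.3 → 10453

N ≈ 10,453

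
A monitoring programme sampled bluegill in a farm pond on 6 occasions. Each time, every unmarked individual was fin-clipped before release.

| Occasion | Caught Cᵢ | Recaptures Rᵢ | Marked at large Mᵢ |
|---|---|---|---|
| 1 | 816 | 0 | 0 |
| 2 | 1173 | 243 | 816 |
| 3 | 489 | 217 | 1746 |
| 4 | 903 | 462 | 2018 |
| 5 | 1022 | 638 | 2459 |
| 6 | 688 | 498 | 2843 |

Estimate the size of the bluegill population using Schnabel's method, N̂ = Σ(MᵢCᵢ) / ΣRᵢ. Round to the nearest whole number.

Σ MᵢCᵢ = 0·816 + 816·1173 + 1746·489 + 2018·903 + 2459·1022 + 2843·688 = 0 + 957168 + 853794 + 1822254 + 2513098 + 1955984 = 8102298
Σ Rᵢ = 0 + 243 + 217 + 462 + 638 + 498 = 2058
N̂ = 8102298 / 2058 ≈ 3937.0 → 3937

N ≈ 3937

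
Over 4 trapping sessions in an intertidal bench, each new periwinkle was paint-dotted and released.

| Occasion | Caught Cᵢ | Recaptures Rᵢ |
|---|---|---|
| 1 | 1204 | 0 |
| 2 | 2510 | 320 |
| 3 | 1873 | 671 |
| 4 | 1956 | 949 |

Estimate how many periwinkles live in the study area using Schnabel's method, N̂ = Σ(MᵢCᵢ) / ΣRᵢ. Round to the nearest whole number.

N ≈ 9468

Marked at large before each occasion: Mᵢ = Σⱼ<ᵢ (Cⱼ − Rⱼ) → M1=0, M2=1204, M3=3394, M4=4596
Σ MᵢCᵢ = 0·1204 + 1204·2510 + 3394·1873 + 4596·1956 = 0 + 3022040 + 6356962 + 8989776 = 18368778
Σ Rᵢ = 0 + 320 + 671 + 949 = 1940
N̂ = 18368778 / 1940 ≈ 9468.4 → 9468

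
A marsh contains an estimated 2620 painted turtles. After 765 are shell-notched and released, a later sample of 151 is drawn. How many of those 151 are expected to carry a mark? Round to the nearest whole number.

Expected recaptures E[R] = M·C / N.
E[R] = 765 × 151 / 2620 = 115515 / 2620 ≈ 44.1 → 44

expected recaptures ≈ 44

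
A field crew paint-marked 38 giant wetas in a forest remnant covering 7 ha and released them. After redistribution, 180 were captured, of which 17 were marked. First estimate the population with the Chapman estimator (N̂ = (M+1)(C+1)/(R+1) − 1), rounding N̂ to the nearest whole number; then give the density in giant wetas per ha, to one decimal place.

density ≈ 55.9 giant wetas per ha

N̂ = 39·181/18 − 1 = 7059/18 − 1 ≈ 391.2 → 391
Density = N̂ / area = 391 / 7 ≈ 55.86 → 55.9 per ha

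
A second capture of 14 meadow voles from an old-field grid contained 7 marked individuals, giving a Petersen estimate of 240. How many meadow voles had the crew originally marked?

From N = M·C/R: M = N·R / C = 240·7 / 14 = 1680 / 14 = 120.

M = 120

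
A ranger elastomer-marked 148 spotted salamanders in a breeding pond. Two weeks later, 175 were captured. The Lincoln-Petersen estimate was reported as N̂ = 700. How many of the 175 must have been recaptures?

R = 37

From N = M·C/R: R = M·C / N = 148·175 / 700 = 25900 / 700 = 37.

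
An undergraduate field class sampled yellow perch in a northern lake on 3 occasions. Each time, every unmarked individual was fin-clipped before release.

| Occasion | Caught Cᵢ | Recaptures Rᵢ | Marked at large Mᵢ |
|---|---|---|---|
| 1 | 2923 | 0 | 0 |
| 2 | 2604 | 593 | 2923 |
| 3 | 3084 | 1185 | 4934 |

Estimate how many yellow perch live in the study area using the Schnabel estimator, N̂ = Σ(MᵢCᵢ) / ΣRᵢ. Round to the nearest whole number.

N ≈ 12,839

Σ MᵢCᵢ = 0·2923 + 2923·2604 + 4934·3084 = 0 + 7611492 + 15216456 = 22827948
Σ Rᵢ = 0 + 593 + 1185 = 1778
N̂ = 22827948 / 1778 ≈ 12839.1 → 12839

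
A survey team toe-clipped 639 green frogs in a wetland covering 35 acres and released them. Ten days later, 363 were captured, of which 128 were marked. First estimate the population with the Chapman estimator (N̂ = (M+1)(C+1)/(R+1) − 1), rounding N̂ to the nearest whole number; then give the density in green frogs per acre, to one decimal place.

N̂ = 640·364/129 − 1 = 232960/129 − 1 ≈ 1804.9 → 1805
Density = N̂ / area = 1805 / 35 ≈ 51.57 → 51.6 per acre

density ≈ 51.6 green frogs per acre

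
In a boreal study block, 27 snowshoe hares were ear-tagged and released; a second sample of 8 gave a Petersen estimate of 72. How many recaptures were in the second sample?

From N = M·C/R: R = M·C / N = 27·8 / 72 = 216 / 72 = 3.

R = 3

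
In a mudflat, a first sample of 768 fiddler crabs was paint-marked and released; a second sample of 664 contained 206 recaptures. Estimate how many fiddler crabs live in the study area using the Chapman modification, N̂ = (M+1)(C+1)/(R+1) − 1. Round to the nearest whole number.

N ≈ 2469

N̂ = (768+1)(664+1)/(206+1) − 1 = 769·665/207 − 1
= 511385/207 − 1 ≈ 2470.46 − 1 ≈ 2469.46 → 2469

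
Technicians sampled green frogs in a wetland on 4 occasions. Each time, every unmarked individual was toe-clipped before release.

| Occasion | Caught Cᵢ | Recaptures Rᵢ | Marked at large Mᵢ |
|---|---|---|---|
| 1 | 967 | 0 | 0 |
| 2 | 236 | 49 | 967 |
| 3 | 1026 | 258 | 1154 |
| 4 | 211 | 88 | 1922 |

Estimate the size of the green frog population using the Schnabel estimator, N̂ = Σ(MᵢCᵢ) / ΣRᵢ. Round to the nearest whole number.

Σ MᵢCᵢ = 0·967 + 967·236 + 1154·1026 + 1922·211 = 0 + 228212 + 1184004 + 405542 = 1817758
Σ Rᵢ = 0 + 49 + 258 + 88 = 395
N̂ = 1817758 / 395 ≈ 4601.9 → 4602

N ≈ 4602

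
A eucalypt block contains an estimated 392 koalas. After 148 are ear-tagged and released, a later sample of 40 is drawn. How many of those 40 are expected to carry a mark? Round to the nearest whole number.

The marked fraction of the population is 148/392, so in a sample of 40 expect C·(M/N) marked.
E[R] = 148 × 40 / 392 = 5920 / 392 ≈ 15.1 → 15

expected recaptures ≈ 15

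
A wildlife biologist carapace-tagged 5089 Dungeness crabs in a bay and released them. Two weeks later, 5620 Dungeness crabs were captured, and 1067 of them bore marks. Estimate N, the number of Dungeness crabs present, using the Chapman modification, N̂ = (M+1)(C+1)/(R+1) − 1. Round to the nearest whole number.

N ≈ 26,788

N̂ = (5089+1)(5620+1)/(1067+1) − 1 = 5090·5621/1068 − 1
= 28610890/1068 − 1 ≈ 26789.2 − 1 ≈ 26788.2 → 26788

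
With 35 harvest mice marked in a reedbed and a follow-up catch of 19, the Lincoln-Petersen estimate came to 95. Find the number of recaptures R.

R = 7

From N = M·C/R: R = M·C / N = 35·19 / 95 = 665 / 95 = 7.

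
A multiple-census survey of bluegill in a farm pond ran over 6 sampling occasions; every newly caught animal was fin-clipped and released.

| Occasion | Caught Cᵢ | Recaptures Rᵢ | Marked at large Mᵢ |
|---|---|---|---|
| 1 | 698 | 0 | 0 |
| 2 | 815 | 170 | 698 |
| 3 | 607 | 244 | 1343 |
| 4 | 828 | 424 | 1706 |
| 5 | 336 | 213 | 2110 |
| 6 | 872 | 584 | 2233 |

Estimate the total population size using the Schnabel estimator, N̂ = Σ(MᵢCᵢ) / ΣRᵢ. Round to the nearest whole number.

N ≈ 3335

Σ MᵢCᵢ = 0·698 + 698·815 + 1343·607 + 1706·828 + 2110·336 + 2233·872 = 0 + 568870 + 815201 + 1412568 + 708960 + 1947176 = 5452775
Σ Rᵢ = 0 + 170 + 244 + 424 + 213 + 584 = 1635
N̂ = 5452775 / 1635 ≈ 3335.0 → 3335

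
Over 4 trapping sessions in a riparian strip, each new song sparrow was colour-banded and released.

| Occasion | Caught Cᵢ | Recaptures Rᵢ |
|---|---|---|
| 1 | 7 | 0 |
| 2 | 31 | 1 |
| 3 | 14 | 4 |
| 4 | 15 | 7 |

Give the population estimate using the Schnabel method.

Marked at large before each occasion: Mᵢ = Σⱼ<ᵢ (Cⱼ − Rⱼ) → M1=0, M2=7, M3=37, M4=47
Σ MᵢCᵢ = 0·7 + 7·31 + 37·14 + 47·15 = 0 + 217 + 518 + 705 = 1440
Σ Rᵢ = 0 + 1 + 4 + 7 = 12
N̂ = 1440 / 12 = 120

N = 120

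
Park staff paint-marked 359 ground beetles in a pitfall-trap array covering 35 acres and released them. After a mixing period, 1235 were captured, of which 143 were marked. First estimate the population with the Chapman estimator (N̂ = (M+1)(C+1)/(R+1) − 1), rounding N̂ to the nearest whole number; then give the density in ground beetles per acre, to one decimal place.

N̂ = 360·1236/144 − 1 = 444960/144 − 1 = 3089
Density = N̂ / area = 3089 / 35 ≈ 88.26 → 88.3 per acre

density ≈ 88.3 ground beetles per acre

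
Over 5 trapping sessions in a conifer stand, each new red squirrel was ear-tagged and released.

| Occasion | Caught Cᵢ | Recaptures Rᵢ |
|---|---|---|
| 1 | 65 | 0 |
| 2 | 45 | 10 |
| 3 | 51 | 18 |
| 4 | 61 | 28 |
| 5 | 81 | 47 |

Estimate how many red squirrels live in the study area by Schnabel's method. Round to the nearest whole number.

N ≈ 287

Marked at large before each occasion: Mᵢ = Σⱼ<ᵢ (Cⱼ − Rⱼ) → M1=0, M2=65, M3=100, M4=133, M5=166
Σ MᵢCᵢ = 0·65 + 65·45 + 100·51 + 133·61 + 166·81 = 0 + 2925 + 5100 + 8113 + 13446 = 29584
Σ Rᵢ = 0 + 10 + 18 + 28 + 47 = 103
N̂ = 29584 / 103 ≈ 287.2 → 287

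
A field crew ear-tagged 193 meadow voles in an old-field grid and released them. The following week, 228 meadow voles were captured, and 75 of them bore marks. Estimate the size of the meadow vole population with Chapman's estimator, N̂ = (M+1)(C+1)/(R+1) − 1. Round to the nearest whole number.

N̂ = (193+1)(228+1)/(75+1) − 1 = 194·229/76 − 1
= 44426/76 − 1 ≈ 584.6 − 1 ≈ 583.6 → 584

N ≈ 584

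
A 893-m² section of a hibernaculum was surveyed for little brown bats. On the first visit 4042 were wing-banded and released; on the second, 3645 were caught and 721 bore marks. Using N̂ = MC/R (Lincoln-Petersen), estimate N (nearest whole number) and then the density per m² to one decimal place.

density ≈ 22.9 little brown bats per m²

N̂ = 4042·3645/721 = 14733090/721 ≈ 20434.2 → 20434
Density = N̂ / area = 20434 / 893 ≈ 22.88 → 22.9 per m²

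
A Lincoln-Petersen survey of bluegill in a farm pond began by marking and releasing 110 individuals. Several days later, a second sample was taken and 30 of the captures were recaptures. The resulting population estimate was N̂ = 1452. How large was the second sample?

From N = M·C/R: C = N·R / M = 1452·30 / 110 = 43560 / 110 = 396.

C = 396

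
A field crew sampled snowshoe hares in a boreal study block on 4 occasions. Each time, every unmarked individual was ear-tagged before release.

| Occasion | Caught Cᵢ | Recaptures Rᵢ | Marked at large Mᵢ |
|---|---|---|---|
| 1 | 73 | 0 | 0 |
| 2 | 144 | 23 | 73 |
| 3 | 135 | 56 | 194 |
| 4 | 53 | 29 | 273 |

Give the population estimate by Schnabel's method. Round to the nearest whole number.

N ≈ 474

Σ MᵢCᵢ = 0·73 + 73·144 + 194·135 + 273·53 = 0 + 10512 + 26190 + 14469 = 51171
Σ Rᵢ = 0 + 23 + 56 + 29 = 108
N̂ = 51171 / 108 ≈ 473.8 → 474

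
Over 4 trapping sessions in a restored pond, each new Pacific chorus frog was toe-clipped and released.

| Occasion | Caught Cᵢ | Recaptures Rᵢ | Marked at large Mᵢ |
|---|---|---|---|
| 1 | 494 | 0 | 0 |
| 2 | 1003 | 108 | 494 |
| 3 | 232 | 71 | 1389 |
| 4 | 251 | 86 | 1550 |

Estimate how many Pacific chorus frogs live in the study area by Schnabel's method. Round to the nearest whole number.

N ≈ 4554

Σ MᵢCᵢ = 0·494 + 494·1003 + 1389·232 + 1550·251 = 0 + 495482 + 322248 + 389050 = 1206780
Σ Rᵢ = 0 + 108 + 71 + 86 = 265
N̂ = 1206780 / 265 ≈ 4553.9 → 4554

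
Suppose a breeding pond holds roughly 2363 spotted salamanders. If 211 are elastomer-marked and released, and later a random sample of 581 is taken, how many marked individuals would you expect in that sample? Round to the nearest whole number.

expected recaptures ≈ 52

Expected recaptures E[R] = M·C / N.
E[R] = 211 × 581 / 2363 = 122591 / 2363 ≈ 51.9 → 52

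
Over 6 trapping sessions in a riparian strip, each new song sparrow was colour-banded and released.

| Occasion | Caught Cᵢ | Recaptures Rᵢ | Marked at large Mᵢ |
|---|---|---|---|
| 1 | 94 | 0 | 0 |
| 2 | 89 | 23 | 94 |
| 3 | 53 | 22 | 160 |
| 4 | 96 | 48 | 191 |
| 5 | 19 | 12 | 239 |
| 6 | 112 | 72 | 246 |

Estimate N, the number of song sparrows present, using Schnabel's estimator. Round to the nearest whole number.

Σ MᵢCᵢ = 0·94 + 94·89 + 160·53 + 191·96 + 239·19 + 246·112 = 0 + 8366 + 8480 + 18336 + 4541 + 27552 = 67275
Σ Rᵢ = 0 + 23 + 22 + 48 + 12 + 72 = 177
N̂ = 67275 / 177 ≈ 380.1 → 380

N ≈ 380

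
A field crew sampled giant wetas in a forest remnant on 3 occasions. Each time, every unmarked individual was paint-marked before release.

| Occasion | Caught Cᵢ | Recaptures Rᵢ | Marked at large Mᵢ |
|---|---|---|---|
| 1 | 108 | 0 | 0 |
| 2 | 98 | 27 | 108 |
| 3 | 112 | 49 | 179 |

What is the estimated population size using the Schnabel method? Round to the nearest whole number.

Σ MᵢCᵢ = 0·108 + 108·98 + 179·112 = 0 + 10584 + 20048 = 30632
Σ Rᵢ = 0 + 27 + 49 = 76
N̂ = 30632 / 76 ≈ 403.1 → 403

N ≈ 403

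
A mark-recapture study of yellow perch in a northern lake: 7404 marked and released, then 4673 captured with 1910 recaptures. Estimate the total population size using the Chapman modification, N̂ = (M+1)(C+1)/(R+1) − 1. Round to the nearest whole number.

N̂ = (7404+1)(4673+1)/(1910+1) − 1 = 7405·4674/1911 − 1
= 34610970/1911 − 1 ≈ 18111.4 − 1 ≈ 18110.4 → 18110

N ≈ 18,110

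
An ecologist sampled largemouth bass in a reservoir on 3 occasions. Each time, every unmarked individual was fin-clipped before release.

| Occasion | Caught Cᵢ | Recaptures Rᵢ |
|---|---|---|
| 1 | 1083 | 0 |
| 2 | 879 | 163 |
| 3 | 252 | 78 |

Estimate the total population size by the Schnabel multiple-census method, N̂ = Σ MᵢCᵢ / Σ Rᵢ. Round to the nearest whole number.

N ≈ 5831

Marked at large before each occasion: Mᵢ = Σⱼ<ᵢ (Cⱼ − Rⱼ) → M1=0, M2=1083, M3=1799
Σ MᵢCᵢ = 0·1083 + 1083·879 + 1799·252 = 0 + 951957 + 453348 = 1405305
Σ Rᵢ = 0 + 163 + 78 = 241
N̂ = 1405305 / 241 ≈ 5831.1 → 5831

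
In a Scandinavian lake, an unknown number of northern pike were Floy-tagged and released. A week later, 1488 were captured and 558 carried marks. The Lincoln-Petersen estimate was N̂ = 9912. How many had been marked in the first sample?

M = 3717

From N = M·C/R: M = N·R / C = 9912·558 / 1488 = 5530896 / 1488 = 3717.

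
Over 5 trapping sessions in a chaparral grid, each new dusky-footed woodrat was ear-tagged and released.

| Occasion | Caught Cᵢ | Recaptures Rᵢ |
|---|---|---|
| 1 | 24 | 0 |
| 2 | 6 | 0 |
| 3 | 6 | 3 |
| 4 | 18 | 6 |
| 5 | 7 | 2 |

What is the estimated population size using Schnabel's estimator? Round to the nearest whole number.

N ≈ 112

Marked at large before each occasion: Mᵢ = Σⱼ<ᵢ (Cⱼ − Rⱼ) → M1=0, M2=24, M3=30, M4=33, M5=45
Σ MᵢCᵢ = 0·24 + 24·6 + 30·6 + 33·18 + 45·7 = 0 + 144 + 180 + 594 + 315 = 1233
Σ Rᵢ = 0 + 0 + 3 + 6 + 2 = 11
N̂ = 1233 / 11 ≈ 112.1 → 112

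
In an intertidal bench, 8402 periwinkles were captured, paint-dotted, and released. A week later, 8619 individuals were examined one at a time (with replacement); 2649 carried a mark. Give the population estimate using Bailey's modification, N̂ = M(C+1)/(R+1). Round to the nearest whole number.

N ≈ 27,330

N̂ = 8402·(8619+1)/(2649+1) = 8402·8620/2650 = 72425240/2650 ≈ 27330.3 → 27330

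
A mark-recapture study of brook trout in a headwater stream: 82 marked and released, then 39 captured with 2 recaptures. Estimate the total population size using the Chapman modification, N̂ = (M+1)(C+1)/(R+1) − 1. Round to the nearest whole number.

N̂ = (82+1)(39+1)/(2+1) − 1 = 83·40/3 − 1
= 3320/3 − 1 ≈ 1106.7 − 1 ≈ 1105.7 → 1106

N ≈ 1106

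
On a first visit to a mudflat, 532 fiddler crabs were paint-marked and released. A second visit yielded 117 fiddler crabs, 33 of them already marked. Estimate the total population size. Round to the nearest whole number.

Lincoln-Petersen assumes M/N = R/C, so N = M·C / R.
N = (532 × 117) / 33 = 62244 / 33 ≈ 1886.2 → 1886

N ≈ 1886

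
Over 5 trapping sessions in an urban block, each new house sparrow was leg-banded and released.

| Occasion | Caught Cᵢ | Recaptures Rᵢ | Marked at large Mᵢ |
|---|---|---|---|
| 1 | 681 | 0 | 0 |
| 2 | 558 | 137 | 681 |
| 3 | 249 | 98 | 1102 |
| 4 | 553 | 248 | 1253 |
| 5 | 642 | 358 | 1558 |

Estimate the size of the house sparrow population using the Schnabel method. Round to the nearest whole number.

Σ MᵢCᵢ = 0·681 + 681·558 + 1102·249 + 1253·553 + 1558·642 = 0 + 379998 + 274398 + 692909 + 1000236 = 2347541
Σ Rᵢ = 0 + 137 + 98 + 248 + 358 = 841
N̂ = 2347541 / 841 ≈ 2791.4 → 2791

N ≈ 2791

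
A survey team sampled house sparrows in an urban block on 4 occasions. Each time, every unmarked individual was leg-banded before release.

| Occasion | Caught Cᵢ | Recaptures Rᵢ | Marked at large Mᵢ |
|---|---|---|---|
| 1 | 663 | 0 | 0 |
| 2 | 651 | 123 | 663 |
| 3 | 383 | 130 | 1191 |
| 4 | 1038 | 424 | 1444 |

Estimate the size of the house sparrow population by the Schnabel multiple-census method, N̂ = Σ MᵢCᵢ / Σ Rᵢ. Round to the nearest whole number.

Σ MᵢCᵢ = 0·663 + 663·651 + 1191·383 + 1444·1038 = 0 + 431613 + 456153 + 1498872 = 2386638
Σ Rᵢ = 0 + 123 + 130 + 424 = 677
N̂ = 2386638 / 677 ≈ 3525.3 → 3525

N ≈ 3525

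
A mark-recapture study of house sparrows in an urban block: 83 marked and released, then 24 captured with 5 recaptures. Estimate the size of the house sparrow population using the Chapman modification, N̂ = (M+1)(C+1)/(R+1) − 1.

N = 349

N̂ = (83+1)(24+1)/(5+1) − 1 = 84·25/6 − 1
= 2100/6 − 1 = 350 − 1 = 349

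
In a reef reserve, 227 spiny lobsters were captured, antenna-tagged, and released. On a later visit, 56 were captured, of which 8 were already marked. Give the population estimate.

N = (227 × 56) / 8 = 12712 / 8 = 1589

N = 1589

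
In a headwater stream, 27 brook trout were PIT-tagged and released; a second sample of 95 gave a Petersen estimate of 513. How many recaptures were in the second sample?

R = 5

From N = M·C/R: R = M·C / N = 27·95 / 513 = 2565 / 513 = 5.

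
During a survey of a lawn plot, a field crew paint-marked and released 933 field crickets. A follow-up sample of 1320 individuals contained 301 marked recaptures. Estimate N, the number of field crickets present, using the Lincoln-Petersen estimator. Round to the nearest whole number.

Lincoln-Petersen assumes M/N = R/C, so N = M·C / R.
N = (933 × 1320) / 301 = 1231560 / 301 ≈ 4091.6 → 4092

N ≈ 4092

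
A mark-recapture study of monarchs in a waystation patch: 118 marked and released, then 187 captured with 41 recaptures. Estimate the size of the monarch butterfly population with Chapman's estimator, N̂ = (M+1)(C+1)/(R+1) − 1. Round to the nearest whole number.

N̂ = (118+1)(187+1)/(41+1) − 1 = 119·188/42 − 1
= 22372/42 − 1 ≈ 532.7 − 1 ≈ 531.7 → 532

N ≈ 532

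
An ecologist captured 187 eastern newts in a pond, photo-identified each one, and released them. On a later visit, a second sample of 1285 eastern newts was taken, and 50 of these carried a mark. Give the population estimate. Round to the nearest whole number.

Lincoln-Petersen assumes M/N = R/C, so N = M·C / R.
N = (187 × 1285) / 50 = 240295 / 50 ≈ 4805.9 → 4806

N ≈ 4806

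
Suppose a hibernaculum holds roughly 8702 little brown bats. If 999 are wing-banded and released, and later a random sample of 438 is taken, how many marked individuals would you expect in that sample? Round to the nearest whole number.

expected recaptures ≈ 50

Expected recaptures E[R] = M·C / N.
E[R] = 999 × 438 / 8702 = 437562 / 8702 ≈ 50.3 → 50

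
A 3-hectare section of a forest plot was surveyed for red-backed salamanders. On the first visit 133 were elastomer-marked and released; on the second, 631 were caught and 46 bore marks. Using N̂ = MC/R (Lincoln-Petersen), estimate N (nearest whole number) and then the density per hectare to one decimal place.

density ≈ 608.0 red-backed salamanders per hectare

N̂ = 133·631/46 = 83923/46 ≈ 1824.4 → 1824
Density = N̂ / area = 1824 / 3 = 608.0 per hectare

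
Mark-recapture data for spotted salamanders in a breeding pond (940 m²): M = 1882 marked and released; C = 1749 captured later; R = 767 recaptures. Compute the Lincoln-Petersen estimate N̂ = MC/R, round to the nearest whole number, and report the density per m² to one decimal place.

density ≈ 4.6 spotted salamanders per m²

N̂ = 1882·1749/767 = 3291618/767 ≈ 4291.5 → 4292
Density = N̂ / area = 4292 / 940 ≈ 4.57 → 4.6 per m²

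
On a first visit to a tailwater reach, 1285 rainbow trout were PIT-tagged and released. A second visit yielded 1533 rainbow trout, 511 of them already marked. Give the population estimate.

N = 3855

N = (1285 × 1533) / 511 = 1969905 / 511 = 3855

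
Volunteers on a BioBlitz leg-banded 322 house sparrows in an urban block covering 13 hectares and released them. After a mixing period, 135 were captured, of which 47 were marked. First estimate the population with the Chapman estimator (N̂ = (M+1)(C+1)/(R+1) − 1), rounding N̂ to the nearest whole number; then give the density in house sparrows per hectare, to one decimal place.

N̂ = 323·136/48 − 1 = 43928/48 − 1 ≈ 914.2 → 914
Density = N̂ / area = 914 / 13 ≈ 70.31 → 70.3 per hectare

density ≈ 70.3 house sparrows per hectare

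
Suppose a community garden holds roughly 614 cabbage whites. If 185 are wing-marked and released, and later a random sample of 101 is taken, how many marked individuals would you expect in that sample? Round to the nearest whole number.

expected recaptures ≈ 30

The marked fraction of the population is 185/614, so in a sample of 101 expect C·(M/N) marked.
E[R] = 185 × 101 / 614 = 18685 / 614 ≈ 30.4 → 30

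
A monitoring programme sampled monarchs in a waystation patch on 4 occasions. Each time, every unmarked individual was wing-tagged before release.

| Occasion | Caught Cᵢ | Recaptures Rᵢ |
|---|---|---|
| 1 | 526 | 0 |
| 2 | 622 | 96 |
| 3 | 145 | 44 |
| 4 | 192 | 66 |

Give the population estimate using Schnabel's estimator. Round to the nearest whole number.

Marked at large before each occasion: Mᵢ = Σⱼ<ᵢ (Cⱼ − Rⱼ) → M1=0, M2=526, M3=1052, M4=1153
Σ MᵢCᵢ = 0·526 + 526·622 + 1052·145 + 1153·192 = 0 + 327172 + 152540 + 221376 = 701088
Σ Rᵢ = 0 + 96 + 44 + 66 = 206
N̂ = 701088 / 206 ≈ 3403.3 → 3403

N ≈ 3403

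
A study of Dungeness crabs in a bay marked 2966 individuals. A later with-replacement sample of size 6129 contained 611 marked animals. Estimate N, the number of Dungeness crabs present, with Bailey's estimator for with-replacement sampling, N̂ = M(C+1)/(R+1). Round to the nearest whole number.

N ≈ 29,708

N̂ = 2966·(6129+1)/(611+1) = 2966·6130/612 = 18181580/612 ≈ 29708.46 → 29708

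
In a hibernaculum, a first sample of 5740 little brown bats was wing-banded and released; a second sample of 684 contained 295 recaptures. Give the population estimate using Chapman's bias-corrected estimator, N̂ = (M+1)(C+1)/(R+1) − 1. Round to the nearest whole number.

N ≈ 13,285

N̂ = (5740+1)(684+1)/(295+1) − 1 = 5741·685/296 − 1
= 3932585/296 − 1 ≈ 13285.8 − 1 ≈ 13284.8 → 13285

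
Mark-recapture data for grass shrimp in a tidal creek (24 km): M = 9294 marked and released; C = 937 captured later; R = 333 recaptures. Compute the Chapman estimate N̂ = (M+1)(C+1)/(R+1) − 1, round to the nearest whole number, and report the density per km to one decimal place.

N̂ = 9295·938/334 − 1 = 8718710/334 − 1 ≈ 26102.9 → 26103
Density = N̂ / area = 26103 / 24 ≈ 1087.62 → 1087.6 per km

density ≈ 1087.6 grass shrimp per km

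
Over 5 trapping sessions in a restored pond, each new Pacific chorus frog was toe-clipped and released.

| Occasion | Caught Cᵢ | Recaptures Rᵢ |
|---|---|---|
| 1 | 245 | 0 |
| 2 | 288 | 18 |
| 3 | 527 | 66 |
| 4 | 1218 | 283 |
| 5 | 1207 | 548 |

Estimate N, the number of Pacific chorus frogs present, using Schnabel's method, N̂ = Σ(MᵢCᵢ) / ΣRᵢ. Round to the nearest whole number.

N ≈ 4194

Marked at large before each occasion: Mᵢ = Σⱼ<ᵢ (Cⱼ − Rⱼ) → M1=0, M2=245, M3=515, M4=976, M5=1911
Σ MᵢCᵢ = 0·245 + 245·288 + 515·527 + 976·1218 + 1911·1207 = 0 + 70560 + 271405 + 1188768 + 2306577 = 3837310
Σ Rᵢ = 0 + 18 + 66 + 283 + 548 = 915
N̂ = 3837310 / 915 ≈ 4193.8 → 4194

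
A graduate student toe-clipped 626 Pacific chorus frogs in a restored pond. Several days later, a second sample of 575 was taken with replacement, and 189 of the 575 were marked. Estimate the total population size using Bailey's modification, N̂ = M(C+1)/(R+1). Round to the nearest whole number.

N ≈ 1898

N̂ = 626·(575+1)/(189+1) = 626·576/190 = 360576/190 ≈ 1897.8 → 1898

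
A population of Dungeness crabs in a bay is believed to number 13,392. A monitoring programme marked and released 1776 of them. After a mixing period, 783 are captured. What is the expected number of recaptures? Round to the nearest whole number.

expected recaptures ≈ 104

Expected recaptures E[R] = M·C / N.
E[R] = 1776 × 783 / 13392 = 1390608 / 13392 ≈ 103.8 → 104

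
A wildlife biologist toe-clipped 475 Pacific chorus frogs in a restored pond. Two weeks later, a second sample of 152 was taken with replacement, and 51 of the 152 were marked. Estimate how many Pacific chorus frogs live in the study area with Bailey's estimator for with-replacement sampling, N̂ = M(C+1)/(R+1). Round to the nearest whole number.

N̂ = 475·(152+1)/(51+1) = 475·153/52 = 72675/52 ≈ 1397.6 → 1398

N ≈ 1398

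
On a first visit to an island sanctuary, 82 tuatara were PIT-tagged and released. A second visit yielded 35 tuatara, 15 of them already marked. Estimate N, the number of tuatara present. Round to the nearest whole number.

N = (82 × 35) / 15 = 2870 / 15 ≈ 191.3 → 191

N ≈ 191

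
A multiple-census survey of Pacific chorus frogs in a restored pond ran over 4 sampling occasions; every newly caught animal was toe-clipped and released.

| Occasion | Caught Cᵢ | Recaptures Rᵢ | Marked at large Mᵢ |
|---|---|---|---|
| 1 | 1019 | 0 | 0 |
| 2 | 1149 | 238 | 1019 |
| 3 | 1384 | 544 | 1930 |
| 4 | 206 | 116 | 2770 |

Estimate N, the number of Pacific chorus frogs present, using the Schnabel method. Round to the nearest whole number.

N ≈ 4914

Σ MᵢCᵢ = 0·1019 + 1019·1149 + 1930·1384 + 2770·206 = 0 + 1170831 + 2671120 + 570620 = 4412571
Σ Rᵢ = 0 + 238 + 544 + 116 = 898
N̂ = 4412571 / 898 ≈ 4913.8 → 4914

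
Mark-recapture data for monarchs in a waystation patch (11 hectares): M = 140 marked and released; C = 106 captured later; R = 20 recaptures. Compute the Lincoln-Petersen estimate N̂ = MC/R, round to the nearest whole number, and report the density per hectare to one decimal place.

density ≈ 67.5 monarchs per hectare

N̂ = 140·106/20 = 14840/20 = 742
Density = N̂ / area = 742 / 11 ≈ 67.45 → 67.5 per hectare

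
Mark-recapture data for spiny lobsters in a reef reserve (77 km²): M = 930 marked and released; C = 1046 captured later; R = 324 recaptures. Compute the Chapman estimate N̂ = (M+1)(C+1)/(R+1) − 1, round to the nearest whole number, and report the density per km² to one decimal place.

density ≈ 38.9 spiny lobsters per km²

N̂ = 931·1047/325 − 1 = 974757/325 − 1 ≈ 2998.3 → 2998
Density = N̂ / area = 2998 / 77 ≈ 38.94 → 38.9 per km²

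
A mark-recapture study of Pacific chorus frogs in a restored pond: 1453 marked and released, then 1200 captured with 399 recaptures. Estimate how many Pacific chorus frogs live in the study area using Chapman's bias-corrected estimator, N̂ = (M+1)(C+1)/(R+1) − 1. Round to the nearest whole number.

N ≈ 4365

N̂ = (1453+1)(1200+1)/(399+1) − 1 = 1454·1201/400 − 1
= 1746254/400 − 1 ≈ 4365.6 − 1 ≈ 4364.6 → 4365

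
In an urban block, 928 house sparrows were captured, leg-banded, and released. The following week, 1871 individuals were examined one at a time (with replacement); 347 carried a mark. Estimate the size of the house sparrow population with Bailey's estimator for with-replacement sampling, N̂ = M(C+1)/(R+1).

N = 4992

N̂ = 928·(1871+1)/(347+1) = 928·1872/348 = 1737216/348 = 4992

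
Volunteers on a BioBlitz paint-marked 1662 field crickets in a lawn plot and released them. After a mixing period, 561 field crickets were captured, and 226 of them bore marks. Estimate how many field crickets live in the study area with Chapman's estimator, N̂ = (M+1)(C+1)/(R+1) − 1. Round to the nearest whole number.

N ≈ 4116

N̂ = (1662+1)(561+1)/(226+1) − 1 = 1663·562/227 − 1
= 934606/227 − 1 ≈ 4117.2 − 1 ≈ 4116.2 → 4116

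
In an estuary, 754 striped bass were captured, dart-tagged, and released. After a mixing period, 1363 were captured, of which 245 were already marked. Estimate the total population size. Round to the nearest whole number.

N ≈ 4195

N = (754 × 1363) / 245 = 1027702 / 245 ≈ 4194.7 → 4195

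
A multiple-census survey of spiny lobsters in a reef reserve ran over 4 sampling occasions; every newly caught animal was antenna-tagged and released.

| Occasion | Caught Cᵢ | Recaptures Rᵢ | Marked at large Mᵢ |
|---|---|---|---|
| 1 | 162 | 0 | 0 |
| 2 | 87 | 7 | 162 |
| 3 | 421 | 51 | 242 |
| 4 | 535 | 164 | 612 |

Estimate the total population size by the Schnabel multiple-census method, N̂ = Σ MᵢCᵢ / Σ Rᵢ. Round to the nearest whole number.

N ≈ 1997

Σ MᵢCᵢ = 0·162 + 162·87 + 242·421 + 612·535 = 0 + 14094 + 101882 + 327420 = 443396
Σ Rᵢ = 0 + 7 + 51 + 164 = 222
N̂ = 443396 / 222 ≈ 1997.3 → 1997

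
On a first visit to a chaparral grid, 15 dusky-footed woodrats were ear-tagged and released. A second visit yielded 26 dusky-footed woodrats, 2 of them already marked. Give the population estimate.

If marked individuals mix randomly, R/C ≈ M/N, giving N ≈ M·C/R.
N = (15 × 26) / 2 = 390 / 2 = 195

N = 195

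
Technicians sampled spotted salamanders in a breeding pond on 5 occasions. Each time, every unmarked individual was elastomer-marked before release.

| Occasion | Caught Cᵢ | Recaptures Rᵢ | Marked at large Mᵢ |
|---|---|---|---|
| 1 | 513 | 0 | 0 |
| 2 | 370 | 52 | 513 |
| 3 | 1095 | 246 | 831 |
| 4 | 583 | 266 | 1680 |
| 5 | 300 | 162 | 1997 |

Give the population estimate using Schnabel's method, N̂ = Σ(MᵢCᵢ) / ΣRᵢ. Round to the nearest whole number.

N ≈ 3689

Σ MᵢCᵢ = 0·513 + 513·370 + 831·1095 + 1680·583 + 1997·300 = 0 + 189810 + 909945 + 979440 + 599100 = 2678295
Σ Rᵢ = 0 + 52 + 246 + 266 + 162 = 726
N̂ = 2678295 / 726 ≈ 3689.1 → 3689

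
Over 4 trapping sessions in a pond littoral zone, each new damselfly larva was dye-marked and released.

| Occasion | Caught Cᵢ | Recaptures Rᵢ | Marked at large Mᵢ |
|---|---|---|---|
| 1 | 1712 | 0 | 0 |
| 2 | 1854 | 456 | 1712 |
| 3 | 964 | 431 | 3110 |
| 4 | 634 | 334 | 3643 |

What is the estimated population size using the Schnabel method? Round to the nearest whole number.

Σ MᵢCᵢ = 0·1712 + 1712·1854 + 3110·964 + 3643·634 = 0 + 3174048 + 2998040 + 2309662 = 8481750
Σ Rᵢ = 0 + 456 + 431 + 334 = 1221
N̂ = 8481750 / 1221 ≈ 6946.6 → 6947

N ≈ 6947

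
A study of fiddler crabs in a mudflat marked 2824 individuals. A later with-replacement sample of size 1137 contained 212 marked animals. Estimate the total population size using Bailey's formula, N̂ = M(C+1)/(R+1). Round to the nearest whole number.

N ≈ 15,088

N̂ = 2824·(1137+1)/(212+1) = 2824·1138/213 = 3213712/213 ≈ 15087.8 → 15088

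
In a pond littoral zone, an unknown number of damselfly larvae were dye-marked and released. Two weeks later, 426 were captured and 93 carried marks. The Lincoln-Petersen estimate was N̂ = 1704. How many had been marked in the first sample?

From N = M·C/R: M = N·R / C = 1704·93 / 426 = 158472 / 426 = 372.

M = 372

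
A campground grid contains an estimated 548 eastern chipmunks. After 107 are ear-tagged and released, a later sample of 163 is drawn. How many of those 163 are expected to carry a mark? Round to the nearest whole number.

expected recaptures ≈ 32

The marked fraction of the population is 107/548, so in a sample of 163 expect C·(M/N) marked.
E[R] = 107 × 163 / 548 = 17441 / 548 ≈ 31.8 → 32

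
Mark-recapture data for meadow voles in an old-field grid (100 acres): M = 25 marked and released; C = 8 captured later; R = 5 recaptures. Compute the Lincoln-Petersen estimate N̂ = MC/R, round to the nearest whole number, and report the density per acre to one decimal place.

N̂ = 25·8/5 = 200/5 = 40
Density = N̂ / area = 40 / 100 ≈ 0.40 → 0.4 per acre

density ≈ 0.4 meadow voles per acre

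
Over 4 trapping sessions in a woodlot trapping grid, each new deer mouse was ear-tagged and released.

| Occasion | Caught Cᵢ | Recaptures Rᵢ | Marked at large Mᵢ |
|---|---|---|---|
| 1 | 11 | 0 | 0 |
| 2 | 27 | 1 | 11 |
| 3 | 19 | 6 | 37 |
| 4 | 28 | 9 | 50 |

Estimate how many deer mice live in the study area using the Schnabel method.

Σ MᵢCᵢ = 0·11 + 11·27 + 37·19 + 50·28 = 0 + 297 + 703 + 1400 = 2400
Σ Rᵢ = 0 + 1 + 6 + 9 = 16
N̂ = 2400 / 16 = 150

N = 150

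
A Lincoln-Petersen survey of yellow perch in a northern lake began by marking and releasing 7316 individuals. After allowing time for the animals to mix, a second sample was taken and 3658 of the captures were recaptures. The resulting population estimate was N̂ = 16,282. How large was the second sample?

From N = M·C/R: C = N·R / M = 16282·3658 / 7316 = 59559556 / 7316 = 8141.

C = 8141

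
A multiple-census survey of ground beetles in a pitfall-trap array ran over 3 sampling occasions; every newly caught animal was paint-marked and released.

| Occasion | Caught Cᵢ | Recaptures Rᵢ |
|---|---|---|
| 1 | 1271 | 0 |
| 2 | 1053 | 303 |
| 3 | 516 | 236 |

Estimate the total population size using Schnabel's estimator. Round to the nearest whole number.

N ≈ 4418

Marked at large before each occasion: Mᵢ = Σⱼ<ᵢ (Cⱼ − Rⱼ) → M1=0, M2=1271, M3=2021
Σ MᵢCᵢ = 0·1271 + 1271·1053 + 2021·516 = 0 + 1338363 + 1042836 = 2381199
Σ Rᵢ = 0 + 303 + 236 = 539
N̂ = 2381199 / 539 ≈ 4417.8 → 4418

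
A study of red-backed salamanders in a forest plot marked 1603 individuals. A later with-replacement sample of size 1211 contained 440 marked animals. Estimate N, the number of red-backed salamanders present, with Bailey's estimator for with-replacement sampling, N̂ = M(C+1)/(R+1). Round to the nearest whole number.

N̂ = 1603·(1211+1)/(440+1) = 1603·1212/441 = 1942836/441 ≈ 4405.5 → 4406

N ≈ 4406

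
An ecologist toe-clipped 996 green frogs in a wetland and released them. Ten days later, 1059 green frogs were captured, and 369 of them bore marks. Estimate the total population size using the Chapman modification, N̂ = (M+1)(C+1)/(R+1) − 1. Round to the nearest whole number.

N̂ = (996+1)(1059+1)/(369+1) − 1 = 997·1060/370 − 1
= 1056820/370 − 1 ≈ 2856.3 − 1 ≈ 2855.3 → 2855

N ≈ 2855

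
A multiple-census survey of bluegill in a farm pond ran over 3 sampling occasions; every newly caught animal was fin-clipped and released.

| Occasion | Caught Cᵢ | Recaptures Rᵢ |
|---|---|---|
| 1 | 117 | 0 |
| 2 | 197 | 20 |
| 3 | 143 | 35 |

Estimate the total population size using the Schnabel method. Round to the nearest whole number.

Marked at large before each occasion: Mᵢ = Σⱼ<ᵢ (Cⱼ − Rⱼ) → M1=0, M2=117, M3=294
Σ MᵢCᵢ = 0·117 + 117·197 + 294·143 = 0 + 23049 + 42042 = 65091
Σ Rᵢ = 0 + 20 + 35 = 55
N̂ = 65091 / 55 ≈ 1183.47 → 1183

N ≈ 1183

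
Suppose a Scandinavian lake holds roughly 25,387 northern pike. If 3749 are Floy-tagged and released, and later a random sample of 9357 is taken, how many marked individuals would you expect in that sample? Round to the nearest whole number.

Expected recaptures E[R] = M·C / N.
E[R] = 3749 × 9357 / 25387 = 35079393 / 25387 ≈ 1381.8 → 1382

expected recaptures ≈ 1382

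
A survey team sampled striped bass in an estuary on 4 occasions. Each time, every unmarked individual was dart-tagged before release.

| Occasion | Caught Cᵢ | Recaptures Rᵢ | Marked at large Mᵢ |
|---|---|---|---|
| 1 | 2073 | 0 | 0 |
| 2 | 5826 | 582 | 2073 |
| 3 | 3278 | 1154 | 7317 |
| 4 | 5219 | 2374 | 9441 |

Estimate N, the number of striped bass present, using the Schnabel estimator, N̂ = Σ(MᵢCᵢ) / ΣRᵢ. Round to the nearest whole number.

N ≈ 20,763

Σ MᵢCᵢ = 0·2073 + 2073·5826 + 7317·3278 + 9441·5219 = 0 + 12077298 + 23985126 + 49272579 = 85335003
Σ Rᵢ = 0 + 582 + 1154 + 2374 = 4110
N̂ = 85335003 / 4110 ≈ 20762.8 → 20763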